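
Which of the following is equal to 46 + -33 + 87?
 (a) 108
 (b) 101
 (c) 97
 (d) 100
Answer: d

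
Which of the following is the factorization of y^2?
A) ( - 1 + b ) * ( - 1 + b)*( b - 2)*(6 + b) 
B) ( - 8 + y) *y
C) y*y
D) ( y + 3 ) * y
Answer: C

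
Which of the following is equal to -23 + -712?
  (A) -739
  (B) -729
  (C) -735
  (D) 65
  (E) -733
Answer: C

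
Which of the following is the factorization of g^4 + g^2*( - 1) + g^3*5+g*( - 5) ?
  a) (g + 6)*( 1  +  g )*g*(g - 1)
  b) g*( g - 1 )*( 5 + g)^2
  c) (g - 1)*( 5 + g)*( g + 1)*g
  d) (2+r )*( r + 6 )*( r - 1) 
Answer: c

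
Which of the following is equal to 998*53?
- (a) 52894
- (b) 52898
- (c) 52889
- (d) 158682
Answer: a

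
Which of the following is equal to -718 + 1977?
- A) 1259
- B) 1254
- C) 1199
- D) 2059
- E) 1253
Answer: A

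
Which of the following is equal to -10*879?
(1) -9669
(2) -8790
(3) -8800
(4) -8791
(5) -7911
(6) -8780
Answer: 2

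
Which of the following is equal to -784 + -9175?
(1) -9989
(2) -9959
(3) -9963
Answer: 2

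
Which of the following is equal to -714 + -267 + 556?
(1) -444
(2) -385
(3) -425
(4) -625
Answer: 3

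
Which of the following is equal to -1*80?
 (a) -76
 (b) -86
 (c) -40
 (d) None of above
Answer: d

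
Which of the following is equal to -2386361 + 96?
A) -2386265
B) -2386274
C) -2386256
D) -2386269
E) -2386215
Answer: A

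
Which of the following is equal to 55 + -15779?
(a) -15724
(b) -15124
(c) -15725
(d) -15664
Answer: a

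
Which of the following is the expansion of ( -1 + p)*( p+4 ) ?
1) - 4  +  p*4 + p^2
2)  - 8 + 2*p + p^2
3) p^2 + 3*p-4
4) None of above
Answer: 3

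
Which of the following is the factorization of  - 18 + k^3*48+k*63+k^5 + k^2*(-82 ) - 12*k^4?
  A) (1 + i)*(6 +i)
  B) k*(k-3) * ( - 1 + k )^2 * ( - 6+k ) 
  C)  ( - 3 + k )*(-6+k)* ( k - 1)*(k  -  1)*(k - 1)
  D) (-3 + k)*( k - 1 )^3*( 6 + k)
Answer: C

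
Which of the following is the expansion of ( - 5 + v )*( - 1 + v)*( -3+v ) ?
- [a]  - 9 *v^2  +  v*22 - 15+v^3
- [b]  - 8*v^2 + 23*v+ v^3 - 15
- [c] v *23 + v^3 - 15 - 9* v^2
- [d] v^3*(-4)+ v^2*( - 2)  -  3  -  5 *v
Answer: c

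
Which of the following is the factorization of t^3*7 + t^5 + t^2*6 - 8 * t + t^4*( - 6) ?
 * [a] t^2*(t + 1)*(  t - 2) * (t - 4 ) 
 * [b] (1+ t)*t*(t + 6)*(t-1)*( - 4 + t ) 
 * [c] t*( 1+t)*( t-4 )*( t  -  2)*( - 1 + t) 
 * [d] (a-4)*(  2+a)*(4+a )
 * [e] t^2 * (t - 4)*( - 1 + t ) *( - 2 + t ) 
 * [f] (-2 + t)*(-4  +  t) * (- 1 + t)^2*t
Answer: c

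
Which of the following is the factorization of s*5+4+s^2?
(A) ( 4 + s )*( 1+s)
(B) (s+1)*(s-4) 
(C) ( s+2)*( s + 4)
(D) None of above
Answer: A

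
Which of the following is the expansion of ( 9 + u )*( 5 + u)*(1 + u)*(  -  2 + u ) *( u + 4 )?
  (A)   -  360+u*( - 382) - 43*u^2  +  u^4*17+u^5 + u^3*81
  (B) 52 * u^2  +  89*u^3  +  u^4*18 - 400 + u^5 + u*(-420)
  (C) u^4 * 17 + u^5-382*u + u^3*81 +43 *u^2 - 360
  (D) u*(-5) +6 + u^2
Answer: C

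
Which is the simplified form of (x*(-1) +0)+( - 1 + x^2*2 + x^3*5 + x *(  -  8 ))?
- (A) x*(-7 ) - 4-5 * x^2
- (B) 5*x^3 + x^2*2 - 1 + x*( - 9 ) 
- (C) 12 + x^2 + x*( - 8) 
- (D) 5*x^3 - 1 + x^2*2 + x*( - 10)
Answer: B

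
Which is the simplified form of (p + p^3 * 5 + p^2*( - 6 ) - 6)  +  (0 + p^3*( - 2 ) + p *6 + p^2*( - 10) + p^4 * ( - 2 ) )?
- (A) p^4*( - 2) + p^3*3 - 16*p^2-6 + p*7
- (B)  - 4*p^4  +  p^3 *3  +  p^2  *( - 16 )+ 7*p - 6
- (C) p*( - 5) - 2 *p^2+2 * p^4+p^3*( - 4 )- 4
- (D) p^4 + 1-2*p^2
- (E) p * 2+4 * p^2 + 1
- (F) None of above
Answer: A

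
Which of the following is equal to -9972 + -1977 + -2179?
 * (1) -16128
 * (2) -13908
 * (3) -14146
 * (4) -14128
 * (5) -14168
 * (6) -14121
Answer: 4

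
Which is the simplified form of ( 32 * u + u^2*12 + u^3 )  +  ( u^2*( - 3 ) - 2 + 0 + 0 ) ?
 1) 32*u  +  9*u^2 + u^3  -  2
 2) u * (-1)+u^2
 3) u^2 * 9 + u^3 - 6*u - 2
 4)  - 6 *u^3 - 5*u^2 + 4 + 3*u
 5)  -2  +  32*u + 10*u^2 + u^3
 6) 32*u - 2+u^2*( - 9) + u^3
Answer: 1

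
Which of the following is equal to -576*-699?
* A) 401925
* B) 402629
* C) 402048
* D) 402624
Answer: D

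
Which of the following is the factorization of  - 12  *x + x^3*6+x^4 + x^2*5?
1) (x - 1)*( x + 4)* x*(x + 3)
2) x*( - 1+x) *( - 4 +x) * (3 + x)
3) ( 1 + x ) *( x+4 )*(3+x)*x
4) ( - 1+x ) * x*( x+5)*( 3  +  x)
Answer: 1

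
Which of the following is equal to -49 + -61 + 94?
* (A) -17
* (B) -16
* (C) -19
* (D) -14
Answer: B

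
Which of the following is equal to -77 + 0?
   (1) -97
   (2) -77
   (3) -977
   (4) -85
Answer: 2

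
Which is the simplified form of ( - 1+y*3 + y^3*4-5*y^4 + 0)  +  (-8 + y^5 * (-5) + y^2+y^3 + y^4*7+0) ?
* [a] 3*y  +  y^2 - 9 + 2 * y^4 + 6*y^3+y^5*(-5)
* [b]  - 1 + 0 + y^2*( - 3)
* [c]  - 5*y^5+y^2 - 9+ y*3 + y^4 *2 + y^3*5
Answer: c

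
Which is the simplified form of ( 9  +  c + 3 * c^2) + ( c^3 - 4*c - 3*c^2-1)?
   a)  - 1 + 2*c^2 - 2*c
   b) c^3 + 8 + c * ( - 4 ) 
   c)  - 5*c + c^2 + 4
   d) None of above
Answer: d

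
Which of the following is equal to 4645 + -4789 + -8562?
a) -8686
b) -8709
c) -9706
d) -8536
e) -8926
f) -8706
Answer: f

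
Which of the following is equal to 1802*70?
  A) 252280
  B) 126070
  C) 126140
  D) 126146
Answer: C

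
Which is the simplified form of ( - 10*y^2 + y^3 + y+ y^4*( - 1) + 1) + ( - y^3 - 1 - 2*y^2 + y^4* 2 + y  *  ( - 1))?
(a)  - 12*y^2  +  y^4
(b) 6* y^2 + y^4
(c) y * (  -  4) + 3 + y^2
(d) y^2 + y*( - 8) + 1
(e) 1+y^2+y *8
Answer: a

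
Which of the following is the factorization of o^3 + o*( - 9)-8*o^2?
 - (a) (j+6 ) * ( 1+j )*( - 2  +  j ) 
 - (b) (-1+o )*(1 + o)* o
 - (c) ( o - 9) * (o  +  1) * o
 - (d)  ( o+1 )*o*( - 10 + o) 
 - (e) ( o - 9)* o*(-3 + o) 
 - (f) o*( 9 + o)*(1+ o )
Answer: c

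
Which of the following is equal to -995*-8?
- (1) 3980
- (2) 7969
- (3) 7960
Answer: 3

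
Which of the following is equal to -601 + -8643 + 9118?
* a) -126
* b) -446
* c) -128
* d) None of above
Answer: a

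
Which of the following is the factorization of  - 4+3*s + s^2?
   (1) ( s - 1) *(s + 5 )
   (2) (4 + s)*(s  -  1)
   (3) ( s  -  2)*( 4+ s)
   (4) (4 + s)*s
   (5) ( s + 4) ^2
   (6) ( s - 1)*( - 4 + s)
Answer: 2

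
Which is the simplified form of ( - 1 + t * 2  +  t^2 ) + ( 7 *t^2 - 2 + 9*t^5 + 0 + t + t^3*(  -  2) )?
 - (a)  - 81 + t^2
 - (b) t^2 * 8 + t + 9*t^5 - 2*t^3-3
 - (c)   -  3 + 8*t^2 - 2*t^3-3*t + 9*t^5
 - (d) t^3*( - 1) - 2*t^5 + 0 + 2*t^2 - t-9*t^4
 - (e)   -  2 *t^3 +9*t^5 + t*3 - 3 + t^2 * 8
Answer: e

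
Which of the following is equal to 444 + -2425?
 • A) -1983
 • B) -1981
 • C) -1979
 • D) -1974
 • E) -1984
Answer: B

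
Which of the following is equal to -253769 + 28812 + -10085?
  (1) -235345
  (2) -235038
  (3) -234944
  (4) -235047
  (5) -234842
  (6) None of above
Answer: 6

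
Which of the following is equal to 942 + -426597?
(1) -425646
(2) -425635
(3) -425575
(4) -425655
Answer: 4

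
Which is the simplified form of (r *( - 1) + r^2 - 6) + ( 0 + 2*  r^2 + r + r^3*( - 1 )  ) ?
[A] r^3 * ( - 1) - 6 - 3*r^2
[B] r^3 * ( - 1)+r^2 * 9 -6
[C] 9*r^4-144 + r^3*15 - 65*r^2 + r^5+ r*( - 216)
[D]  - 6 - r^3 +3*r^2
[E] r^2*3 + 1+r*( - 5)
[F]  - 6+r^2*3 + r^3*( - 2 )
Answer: D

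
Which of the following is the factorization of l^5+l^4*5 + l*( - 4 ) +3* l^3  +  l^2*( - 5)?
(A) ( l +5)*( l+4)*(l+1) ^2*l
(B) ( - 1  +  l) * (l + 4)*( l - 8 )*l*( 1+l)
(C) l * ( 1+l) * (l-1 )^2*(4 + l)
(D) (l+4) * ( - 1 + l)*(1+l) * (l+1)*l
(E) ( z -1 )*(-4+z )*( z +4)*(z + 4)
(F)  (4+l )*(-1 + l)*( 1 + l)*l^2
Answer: D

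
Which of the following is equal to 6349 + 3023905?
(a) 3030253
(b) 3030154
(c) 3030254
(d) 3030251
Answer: c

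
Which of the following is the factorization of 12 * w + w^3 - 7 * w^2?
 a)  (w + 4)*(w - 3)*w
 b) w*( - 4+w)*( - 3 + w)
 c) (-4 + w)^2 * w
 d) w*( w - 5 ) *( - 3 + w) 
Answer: b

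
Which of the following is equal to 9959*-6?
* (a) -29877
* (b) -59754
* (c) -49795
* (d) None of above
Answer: b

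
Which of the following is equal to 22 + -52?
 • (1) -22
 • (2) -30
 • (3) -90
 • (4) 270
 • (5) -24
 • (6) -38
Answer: 2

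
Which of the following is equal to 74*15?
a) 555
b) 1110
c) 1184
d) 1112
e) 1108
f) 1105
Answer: b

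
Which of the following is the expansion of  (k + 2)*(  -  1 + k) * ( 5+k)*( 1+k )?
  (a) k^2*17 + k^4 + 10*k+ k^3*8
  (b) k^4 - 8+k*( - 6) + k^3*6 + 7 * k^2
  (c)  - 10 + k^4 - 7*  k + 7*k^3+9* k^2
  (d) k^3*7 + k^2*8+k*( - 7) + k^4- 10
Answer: c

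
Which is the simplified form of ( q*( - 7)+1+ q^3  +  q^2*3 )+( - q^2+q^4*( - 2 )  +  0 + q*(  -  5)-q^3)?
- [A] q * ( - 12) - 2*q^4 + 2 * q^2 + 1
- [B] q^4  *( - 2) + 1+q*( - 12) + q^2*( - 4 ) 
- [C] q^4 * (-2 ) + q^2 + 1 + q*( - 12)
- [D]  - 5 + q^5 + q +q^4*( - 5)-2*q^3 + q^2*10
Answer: A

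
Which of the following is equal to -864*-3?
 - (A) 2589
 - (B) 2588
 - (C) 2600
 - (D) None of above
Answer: D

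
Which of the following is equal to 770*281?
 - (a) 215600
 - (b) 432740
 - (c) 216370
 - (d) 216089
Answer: c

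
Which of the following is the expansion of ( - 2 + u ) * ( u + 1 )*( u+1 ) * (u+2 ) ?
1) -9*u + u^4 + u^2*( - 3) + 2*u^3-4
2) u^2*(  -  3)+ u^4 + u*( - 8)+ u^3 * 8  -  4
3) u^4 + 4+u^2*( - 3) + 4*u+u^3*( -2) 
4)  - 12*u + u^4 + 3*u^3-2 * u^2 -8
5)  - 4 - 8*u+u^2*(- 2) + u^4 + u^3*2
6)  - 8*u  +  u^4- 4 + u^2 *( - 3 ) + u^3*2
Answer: 6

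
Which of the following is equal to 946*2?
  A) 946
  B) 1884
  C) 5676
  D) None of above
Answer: D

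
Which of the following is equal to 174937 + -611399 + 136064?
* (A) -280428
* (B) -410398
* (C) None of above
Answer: C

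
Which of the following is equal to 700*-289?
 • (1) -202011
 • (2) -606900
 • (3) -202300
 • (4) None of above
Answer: 3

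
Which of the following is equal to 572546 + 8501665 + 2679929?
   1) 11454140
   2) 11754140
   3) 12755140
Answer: 2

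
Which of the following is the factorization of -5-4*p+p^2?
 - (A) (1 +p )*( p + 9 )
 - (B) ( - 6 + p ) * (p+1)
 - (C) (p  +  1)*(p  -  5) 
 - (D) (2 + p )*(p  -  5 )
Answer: C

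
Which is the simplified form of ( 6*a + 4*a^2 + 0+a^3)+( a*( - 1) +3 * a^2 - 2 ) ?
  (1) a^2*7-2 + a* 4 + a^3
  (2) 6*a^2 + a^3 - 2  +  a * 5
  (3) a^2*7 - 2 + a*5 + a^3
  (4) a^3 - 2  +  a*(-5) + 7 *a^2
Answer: 3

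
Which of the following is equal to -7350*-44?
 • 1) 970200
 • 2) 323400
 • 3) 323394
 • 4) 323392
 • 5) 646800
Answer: 2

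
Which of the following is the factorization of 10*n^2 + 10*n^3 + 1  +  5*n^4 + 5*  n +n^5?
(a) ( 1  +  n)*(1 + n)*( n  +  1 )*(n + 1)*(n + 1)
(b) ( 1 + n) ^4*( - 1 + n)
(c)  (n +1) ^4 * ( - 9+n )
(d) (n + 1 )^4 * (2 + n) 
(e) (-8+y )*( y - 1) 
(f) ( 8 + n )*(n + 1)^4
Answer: a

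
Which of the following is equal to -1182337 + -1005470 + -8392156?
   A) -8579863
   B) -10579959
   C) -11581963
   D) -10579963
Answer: D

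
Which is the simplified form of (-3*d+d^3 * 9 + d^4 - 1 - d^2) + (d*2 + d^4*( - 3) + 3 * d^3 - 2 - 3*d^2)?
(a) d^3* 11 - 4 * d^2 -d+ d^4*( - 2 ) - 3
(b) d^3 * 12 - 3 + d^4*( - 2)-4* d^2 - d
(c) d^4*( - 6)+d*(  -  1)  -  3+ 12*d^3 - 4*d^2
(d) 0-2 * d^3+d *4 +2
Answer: b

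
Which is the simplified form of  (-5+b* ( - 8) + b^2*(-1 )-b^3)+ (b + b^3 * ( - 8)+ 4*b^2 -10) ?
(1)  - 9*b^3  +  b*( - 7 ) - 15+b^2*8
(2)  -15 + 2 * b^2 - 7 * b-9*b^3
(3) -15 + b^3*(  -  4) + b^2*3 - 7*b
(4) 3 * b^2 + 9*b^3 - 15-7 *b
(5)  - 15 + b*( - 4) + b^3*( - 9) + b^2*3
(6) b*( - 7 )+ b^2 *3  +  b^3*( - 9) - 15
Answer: 6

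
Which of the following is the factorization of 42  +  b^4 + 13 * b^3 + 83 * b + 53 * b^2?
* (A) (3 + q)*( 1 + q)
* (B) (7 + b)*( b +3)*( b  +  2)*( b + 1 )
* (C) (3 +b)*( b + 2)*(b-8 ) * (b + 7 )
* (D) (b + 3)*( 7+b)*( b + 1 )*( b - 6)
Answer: B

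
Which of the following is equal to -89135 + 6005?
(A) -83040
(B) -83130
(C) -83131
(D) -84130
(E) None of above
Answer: B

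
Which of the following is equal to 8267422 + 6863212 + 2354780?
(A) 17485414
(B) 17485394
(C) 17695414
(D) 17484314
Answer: A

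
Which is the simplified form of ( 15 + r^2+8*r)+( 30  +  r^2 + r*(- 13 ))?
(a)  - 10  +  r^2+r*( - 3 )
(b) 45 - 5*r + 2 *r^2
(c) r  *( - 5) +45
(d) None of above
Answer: b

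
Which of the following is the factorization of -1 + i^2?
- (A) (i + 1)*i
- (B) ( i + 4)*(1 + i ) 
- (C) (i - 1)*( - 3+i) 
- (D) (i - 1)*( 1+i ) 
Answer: D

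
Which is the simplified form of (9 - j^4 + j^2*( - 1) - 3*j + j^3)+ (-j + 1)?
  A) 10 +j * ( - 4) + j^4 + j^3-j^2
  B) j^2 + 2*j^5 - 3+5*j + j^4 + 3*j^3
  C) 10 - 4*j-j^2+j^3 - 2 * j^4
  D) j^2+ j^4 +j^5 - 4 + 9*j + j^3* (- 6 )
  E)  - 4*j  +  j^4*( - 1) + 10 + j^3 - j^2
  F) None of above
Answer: E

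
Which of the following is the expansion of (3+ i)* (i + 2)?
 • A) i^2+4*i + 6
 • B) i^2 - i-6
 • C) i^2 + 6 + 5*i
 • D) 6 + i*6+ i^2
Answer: C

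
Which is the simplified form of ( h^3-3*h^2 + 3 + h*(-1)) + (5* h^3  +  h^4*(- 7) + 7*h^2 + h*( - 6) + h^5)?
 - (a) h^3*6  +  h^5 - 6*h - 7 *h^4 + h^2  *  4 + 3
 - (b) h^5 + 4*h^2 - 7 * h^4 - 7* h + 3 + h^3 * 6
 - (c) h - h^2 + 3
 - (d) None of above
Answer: b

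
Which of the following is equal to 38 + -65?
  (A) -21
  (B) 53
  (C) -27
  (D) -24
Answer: C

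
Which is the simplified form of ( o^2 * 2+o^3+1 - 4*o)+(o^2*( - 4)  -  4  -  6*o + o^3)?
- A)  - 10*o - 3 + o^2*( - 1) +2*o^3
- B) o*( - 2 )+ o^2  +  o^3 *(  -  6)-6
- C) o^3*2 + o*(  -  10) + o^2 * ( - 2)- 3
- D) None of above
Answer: C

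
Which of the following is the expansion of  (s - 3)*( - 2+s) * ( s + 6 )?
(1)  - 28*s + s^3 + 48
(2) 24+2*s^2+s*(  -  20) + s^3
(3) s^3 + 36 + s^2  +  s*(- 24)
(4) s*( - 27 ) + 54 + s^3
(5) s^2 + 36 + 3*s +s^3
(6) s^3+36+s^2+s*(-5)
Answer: 3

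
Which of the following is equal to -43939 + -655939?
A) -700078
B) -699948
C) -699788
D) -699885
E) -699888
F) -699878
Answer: F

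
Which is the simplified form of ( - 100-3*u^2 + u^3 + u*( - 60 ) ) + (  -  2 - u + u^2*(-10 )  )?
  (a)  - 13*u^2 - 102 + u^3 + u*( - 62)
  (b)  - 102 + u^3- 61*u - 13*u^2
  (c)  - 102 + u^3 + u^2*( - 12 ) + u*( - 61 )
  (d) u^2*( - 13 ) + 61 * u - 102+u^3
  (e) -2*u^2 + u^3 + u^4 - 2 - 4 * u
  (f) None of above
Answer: b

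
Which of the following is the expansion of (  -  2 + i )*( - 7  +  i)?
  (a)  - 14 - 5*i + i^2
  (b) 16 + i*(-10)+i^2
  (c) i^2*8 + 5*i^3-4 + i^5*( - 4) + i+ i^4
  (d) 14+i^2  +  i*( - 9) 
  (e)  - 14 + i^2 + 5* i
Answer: d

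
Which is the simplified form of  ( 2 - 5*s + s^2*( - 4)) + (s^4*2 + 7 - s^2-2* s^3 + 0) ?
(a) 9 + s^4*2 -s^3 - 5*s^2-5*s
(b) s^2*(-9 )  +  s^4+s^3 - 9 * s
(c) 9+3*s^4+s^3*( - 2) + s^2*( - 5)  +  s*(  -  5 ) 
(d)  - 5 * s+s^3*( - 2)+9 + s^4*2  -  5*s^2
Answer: d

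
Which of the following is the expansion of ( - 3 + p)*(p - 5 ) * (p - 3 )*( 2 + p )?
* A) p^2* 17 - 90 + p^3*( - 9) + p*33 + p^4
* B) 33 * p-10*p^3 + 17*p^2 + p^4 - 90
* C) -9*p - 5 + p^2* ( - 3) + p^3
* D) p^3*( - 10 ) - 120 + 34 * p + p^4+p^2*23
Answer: A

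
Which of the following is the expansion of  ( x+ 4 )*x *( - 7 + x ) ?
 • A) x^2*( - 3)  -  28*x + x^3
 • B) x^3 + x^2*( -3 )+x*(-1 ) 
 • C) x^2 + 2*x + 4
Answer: A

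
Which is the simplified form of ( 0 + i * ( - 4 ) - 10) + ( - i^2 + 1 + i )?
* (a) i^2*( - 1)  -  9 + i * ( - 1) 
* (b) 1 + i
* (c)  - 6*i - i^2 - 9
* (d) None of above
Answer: d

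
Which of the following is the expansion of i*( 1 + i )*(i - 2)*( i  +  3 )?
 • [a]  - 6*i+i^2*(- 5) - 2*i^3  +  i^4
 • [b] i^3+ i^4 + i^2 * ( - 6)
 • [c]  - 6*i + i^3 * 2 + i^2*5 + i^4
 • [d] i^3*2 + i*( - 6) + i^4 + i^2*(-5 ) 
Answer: d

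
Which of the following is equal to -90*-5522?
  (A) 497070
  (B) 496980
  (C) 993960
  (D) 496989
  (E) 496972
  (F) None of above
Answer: B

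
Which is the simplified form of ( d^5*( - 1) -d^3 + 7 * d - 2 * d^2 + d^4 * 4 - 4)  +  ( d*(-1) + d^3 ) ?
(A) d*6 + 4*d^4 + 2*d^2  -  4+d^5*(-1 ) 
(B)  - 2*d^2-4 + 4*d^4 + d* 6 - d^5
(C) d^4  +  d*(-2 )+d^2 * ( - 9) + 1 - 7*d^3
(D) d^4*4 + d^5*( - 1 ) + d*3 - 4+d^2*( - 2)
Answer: B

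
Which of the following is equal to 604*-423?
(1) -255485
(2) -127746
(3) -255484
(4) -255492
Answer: 4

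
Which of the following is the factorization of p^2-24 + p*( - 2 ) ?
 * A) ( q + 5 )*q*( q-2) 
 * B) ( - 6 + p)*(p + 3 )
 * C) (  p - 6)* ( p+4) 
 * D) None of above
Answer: C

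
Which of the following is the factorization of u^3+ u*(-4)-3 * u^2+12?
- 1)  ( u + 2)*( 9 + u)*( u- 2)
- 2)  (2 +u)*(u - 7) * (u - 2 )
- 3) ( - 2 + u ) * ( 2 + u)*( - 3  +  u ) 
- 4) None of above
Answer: 3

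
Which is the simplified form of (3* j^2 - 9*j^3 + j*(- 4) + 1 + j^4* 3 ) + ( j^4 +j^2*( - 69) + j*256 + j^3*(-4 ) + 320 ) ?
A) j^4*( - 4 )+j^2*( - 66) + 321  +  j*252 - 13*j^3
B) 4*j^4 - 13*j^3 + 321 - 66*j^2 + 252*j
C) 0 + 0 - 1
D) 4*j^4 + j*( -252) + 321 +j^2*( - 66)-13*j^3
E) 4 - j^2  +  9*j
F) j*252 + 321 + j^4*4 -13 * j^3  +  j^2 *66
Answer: B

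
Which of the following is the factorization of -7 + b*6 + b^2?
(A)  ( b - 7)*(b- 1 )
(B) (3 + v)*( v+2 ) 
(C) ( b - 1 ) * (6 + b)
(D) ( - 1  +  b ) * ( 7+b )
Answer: D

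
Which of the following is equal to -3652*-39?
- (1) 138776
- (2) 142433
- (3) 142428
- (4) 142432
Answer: 3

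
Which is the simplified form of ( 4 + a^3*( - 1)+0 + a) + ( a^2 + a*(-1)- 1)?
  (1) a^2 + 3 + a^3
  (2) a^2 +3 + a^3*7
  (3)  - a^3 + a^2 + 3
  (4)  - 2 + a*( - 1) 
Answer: 3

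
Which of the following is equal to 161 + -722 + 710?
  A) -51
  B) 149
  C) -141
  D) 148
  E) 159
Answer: B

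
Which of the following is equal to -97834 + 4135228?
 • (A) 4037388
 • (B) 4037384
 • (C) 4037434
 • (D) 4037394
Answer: D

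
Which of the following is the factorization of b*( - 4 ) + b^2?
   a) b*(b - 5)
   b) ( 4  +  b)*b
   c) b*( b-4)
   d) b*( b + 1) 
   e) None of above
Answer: c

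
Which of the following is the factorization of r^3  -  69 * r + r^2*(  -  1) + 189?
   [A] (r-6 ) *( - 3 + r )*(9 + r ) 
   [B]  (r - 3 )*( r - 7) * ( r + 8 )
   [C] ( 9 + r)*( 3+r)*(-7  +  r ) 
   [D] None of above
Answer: D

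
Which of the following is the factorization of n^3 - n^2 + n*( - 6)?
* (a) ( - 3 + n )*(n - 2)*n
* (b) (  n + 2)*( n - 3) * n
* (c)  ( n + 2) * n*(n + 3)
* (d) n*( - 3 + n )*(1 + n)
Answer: b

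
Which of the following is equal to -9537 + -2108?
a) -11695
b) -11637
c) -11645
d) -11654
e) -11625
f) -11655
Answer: c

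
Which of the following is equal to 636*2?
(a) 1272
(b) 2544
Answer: a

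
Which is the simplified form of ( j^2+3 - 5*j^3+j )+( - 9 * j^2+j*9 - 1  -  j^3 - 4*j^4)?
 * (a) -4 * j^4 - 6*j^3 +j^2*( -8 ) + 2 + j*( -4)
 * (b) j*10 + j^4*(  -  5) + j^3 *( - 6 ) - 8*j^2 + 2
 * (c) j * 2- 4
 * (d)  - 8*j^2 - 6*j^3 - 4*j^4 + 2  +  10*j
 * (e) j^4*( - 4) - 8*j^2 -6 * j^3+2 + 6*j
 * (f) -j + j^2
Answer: d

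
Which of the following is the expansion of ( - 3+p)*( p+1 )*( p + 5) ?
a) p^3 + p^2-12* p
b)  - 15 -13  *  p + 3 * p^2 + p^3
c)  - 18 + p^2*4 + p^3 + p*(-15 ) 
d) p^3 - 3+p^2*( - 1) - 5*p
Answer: b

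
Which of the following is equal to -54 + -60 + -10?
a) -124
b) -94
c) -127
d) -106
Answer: a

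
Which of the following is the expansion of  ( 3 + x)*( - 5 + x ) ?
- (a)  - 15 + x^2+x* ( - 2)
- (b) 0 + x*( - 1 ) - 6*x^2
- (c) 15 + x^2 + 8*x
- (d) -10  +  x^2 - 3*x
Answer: a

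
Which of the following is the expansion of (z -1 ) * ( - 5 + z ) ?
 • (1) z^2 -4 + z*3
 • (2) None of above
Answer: 2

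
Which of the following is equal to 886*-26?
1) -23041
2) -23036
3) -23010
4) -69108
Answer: 2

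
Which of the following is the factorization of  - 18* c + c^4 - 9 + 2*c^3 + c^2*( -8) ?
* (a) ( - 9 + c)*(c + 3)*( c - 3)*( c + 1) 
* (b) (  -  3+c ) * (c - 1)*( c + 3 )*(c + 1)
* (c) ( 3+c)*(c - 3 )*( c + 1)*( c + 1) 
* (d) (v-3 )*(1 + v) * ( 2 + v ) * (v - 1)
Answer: c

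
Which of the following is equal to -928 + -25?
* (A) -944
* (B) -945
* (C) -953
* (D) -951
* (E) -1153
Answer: C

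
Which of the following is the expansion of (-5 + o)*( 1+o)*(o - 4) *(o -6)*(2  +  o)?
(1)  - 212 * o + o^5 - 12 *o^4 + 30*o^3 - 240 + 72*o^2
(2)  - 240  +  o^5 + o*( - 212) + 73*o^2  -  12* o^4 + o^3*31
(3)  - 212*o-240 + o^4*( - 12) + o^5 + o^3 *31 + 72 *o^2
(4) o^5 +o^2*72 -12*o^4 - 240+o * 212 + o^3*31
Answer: 3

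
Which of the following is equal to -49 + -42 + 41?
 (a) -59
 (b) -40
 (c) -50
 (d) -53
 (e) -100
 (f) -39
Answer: c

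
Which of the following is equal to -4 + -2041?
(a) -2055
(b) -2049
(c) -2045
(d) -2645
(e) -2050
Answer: c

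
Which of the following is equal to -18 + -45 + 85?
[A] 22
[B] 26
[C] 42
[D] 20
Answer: A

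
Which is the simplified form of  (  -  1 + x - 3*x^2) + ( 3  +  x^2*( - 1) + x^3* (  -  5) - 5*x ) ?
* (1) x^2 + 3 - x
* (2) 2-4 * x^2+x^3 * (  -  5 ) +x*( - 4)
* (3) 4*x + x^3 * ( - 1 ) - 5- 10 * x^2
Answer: 2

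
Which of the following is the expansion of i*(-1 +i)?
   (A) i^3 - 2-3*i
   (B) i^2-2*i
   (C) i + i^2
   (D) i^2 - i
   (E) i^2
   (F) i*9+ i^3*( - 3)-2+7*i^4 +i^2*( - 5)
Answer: D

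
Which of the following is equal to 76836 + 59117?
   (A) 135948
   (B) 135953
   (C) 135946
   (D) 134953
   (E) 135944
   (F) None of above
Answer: B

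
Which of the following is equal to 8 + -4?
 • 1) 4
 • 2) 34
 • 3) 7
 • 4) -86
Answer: 1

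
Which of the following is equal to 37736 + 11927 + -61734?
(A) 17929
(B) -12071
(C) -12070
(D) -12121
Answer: B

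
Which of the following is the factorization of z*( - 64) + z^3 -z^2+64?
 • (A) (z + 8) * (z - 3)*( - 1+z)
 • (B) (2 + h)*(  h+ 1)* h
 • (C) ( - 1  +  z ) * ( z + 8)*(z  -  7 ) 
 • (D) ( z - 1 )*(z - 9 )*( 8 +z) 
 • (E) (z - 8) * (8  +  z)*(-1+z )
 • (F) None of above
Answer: E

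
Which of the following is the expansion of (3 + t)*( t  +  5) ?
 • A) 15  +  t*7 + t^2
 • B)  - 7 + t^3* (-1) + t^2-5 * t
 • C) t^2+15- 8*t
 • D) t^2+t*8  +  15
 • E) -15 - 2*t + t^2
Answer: D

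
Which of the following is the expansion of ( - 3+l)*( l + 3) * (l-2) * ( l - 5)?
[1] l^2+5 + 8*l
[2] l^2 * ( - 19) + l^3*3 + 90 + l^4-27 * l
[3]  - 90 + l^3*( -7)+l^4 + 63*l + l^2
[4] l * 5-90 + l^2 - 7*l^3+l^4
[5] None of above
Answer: 3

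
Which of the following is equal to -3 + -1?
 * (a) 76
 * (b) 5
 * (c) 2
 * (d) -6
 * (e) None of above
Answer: e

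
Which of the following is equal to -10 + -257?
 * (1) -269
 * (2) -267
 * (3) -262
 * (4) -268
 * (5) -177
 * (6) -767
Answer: 2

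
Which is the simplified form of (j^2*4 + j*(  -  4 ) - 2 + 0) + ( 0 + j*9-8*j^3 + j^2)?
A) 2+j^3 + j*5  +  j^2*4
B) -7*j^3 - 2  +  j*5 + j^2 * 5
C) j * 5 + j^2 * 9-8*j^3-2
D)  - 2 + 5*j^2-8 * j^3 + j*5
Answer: D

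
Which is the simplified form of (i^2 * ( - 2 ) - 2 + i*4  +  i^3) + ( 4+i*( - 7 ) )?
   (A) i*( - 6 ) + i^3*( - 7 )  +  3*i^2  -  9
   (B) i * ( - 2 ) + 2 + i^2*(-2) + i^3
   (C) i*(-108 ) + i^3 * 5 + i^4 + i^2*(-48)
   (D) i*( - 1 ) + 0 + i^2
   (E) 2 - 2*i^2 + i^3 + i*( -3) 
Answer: E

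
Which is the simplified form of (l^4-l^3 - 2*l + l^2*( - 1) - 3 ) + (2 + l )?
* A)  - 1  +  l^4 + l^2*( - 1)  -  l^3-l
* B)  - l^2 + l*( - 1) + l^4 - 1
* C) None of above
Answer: A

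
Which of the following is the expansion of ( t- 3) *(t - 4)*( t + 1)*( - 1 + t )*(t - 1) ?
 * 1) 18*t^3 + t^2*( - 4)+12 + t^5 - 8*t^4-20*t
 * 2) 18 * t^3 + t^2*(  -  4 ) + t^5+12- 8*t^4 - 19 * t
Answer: 2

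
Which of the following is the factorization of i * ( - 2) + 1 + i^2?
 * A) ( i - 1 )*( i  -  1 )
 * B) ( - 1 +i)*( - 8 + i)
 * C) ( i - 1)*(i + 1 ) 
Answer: A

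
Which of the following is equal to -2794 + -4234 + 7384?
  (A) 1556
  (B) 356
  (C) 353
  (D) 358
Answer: B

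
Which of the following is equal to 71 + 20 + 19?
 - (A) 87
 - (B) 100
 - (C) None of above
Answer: C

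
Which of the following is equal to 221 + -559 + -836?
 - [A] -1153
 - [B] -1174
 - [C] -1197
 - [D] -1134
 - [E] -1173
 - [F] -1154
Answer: B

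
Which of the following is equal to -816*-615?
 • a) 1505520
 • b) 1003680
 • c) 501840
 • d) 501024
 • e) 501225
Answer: c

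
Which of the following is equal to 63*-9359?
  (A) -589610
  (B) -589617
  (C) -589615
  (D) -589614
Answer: B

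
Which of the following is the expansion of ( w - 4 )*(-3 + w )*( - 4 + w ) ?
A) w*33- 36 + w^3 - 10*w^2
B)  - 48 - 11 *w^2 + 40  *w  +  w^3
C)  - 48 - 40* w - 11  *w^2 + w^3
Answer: B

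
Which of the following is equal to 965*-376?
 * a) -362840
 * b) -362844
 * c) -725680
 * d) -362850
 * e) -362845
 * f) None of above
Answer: a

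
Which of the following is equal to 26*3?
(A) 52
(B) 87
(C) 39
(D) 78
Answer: D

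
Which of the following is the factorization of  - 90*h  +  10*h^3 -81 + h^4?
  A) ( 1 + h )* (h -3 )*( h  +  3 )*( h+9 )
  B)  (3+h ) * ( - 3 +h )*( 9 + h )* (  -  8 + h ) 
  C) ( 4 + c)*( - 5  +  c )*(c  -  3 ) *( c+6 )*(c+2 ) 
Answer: A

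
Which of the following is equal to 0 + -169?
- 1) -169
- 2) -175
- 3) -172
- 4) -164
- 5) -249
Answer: 1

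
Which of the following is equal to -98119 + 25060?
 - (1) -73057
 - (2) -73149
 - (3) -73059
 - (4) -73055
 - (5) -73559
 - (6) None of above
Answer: 3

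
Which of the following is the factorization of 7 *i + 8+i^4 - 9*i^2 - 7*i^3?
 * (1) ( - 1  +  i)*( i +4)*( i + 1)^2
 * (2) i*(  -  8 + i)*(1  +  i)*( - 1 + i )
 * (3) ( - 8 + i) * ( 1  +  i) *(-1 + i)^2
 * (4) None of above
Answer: 4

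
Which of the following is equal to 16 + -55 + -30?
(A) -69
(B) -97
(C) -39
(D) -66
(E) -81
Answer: A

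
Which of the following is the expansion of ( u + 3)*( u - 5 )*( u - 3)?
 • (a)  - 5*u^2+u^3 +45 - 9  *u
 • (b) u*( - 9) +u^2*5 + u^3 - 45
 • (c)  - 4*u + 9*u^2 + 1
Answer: a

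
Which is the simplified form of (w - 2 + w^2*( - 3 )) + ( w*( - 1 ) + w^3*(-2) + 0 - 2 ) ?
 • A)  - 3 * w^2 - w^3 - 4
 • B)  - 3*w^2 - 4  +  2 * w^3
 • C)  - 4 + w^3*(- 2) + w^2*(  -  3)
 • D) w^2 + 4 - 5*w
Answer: C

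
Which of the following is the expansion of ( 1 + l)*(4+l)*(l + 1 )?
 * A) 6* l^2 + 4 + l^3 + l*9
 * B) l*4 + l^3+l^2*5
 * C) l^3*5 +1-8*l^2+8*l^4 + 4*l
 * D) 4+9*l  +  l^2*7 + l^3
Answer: A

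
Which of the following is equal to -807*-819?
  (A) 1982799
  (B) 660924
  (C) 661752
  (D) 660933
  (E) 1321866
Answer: D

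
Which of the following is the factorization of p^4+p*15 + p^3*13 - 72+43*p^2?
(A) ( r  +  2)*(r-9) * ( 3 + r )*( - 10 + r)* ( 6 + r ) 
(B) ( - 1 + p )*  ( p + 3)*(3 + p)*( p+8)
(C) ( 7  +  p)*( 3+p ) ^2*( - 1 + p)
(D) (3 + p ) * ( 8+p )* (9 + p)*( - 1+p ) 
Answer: B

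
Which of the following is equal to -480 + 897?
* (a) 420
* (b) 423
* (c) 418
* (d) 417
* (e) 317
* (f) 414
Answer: d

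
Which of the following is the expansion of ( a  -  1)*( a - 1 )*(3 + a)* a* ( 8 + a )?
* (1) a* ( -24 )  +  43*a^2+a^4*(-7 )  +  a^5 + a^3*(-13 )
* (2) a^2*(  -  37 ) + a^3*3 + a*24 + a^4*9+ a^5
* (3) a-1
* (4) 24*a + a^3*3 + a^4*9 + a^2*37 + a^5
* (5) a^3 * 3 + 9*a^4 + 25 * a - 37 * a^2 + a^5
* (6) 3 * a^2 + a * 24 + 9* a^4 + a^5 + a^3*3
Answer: 2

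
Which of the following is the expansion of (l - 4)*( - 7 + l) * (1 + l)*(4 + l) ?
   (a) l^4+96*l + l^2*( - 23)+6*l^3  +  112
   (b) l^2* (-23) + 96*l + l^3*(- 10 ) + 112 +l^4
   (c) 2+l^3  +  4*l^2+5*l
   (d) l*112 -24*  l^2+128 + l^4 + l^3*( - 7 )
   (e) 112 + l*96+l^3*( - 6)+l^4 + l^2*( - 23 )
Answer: e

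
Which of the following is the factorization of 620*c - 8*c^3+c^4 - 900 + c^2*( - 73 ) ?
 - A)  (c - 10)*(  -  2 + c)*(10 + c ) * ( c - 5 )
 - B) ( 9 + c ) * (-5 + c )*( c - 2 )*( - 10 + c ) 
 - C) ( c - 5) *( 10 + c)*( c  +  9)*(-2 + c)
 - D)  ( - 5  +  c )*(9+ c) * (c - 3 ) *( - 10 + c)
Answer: B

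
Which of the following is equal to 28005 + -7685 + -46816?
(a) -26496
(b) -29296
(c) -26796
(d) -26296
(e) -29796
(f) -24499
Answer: a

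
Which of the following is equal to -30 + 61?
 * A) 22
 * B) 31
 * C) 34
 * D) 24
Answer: B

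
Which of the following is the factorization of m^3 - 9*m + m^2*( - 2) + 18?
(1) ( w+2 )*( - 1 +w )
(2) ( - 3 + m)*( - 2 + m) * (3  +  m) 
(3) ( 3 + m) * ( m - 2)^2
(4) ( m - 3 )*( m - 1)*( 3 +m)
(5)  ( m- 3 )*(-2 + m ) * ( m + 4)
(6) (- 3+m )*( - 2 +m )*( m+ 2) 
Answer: 2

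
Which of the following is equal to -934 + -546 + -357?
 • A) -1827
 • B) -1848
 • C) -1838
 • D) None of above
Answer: D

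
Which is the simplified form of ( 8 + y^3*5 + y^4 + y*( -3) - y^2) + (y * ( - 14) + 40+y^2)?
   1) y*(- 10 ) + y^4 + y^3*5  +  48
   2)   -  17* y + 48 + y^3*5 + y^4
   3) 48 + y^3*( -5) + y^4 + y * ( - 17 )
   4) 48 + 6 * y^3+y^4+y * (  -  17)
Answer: 2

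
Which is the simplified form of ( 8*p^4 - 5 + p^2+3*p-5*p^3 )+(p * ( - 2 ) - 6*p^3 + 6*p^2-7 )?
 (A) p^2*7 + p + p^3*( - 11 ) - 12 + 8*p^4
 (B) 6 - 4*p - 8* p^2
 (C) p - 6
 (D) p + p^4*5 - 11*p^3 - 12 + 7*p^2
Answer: A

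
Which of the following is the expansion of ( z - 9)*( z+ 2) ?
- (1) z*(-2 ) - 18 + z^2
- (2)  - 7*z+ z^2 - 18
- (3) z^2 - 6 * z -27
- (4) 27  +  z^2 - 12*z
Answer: 2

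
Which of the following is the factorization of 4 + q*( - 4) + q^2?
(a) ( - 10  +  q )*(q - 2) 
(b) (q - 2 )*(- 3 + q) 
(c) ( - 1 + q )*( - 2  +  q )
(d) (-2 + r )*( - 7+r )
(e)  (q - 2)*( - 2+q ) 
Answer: e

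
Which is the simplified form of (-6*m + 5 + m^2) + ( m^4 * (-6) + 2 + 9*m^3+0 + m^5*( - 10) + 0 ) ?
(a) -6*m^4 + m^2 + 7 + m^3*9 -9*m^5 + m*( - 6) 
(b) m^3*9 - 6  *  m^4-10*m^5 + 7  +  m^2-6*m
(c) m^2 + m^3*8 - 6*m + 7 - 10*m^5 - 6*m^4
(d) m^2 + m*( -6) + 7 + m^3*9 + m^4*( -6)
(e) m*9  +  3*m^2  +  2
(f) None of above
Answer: b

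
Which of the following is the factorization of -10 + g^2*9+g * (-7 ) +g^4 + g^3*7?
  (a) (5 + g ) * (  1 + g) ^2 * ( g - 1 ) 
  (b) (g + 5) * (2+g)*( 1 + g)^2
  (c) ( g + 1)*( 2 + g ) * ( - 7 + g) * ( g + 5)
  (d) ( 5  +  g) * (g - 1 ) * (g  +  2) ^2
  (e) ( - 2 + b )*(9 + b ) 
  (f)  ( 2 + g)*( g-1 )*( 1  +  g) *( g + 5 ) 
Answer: f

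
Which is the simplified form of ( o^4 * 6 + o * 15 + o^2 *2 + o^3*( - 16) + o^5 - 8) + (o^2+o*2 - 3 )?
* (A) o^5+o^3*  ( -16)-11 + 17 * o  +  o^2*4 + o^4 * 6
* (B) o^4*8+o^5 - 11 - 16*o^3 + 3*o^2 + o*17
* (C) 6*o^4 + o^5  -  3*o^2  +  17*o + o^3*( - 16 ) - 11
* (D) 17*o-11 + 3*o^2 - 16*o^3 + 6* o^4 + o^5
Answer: D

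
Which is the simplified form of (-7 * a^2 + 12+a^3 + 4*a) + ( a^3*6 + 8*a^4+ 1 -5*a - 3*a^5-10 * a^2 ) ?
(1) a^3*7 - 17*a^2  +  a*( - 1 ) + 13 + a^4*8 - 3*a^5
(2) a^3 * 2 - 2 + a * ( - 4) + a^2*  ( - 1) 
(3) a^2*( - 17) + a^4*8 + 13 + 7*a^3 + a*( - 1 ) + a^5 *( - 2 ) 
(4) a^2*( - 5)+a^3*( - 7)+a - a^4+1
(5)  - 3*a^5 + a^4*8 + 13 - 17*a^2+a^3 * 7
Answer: 1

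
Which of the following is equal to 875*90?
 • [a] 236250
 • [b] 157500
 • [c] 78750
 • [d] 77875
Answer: c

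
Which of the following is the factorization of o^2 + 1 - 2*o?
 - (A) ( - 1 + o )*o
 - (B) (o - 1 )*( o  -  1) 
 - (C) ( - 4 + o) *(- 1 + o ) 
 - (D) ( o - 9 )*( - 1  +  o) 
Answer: B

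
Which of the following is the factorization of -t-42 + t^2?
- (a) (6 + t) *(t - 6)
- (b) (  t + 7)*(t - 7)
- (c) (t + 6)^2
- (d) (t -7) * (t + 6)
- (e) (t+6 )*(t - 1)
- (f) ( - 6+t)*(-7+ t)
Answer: d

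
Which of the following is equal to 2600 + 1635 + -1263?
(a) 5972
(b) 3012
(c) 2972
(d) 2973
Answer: c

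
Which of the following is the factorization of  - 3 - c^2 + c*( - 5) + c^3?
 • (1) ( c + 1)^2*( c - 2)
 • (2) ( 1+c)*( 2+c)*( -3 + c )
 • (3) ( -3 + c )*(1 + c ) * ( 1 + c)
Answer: 3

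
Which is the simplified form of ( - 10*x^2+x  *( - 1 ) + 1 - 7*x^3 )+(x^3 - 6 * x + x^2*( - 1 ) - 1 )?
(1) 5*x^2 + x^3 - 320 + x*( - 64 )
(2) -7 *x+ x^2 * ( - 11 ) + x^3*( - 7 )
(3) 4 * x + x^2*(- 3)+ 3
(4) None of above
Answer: 4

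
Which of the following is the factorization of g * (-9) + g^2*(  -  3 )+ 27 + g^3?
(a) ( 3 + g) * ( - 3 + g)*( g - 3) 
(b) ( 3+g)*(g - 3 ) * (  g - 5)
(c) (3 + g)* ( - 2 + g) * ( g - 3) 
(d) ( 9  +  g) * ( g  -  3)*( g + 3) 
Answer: a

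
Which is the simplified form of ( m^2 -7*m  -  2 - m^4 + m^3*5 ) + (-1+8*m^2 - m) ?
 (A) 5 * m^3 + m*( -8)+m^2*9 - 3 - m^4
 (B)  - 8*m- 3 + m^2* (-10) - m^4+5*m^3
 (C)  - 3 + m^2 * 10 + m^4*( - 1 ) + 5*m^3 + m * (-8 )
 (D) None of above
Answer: A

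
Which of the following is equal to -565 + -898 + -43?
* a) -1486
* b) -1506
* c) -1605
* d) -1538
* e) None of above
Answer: b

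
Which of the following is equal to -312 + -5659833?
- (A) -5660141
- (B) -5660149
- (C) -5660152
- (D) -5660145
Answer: D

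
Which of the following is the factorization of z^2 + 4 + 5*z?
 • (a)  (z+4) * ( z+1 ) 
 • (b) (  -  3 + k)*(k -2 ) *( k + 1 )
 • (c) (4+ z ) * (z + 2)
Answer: a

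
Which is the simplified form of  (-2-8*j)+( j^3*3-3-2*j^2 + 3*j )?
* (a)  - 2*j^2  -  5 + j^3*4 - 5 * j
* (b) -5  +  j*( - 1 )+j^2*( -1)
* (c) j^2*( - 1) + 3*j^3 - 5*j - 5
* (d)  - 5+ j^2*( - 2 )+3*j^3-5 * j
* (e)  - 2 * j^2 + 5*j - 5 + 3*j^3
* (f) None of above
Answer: d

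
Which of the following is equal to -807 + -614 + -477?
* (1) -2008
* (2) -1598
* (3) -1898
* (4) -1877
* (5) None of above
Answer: 3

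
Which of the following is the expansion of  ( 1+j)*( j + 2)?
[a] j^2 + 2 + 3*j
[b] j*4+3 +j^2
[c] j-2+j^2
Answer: a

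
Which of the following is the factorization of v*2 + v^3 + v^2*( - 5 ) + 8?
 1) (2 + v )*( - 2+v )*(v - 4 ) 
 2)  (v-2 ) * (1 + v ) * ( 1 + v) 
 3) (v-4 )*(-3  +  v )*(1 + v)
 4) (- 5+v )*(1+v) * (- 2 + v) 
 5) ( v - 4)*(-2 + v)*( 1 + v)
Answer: 5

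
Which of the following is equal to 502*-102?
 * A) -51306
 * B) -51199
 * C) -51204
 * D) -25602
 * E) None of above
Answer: C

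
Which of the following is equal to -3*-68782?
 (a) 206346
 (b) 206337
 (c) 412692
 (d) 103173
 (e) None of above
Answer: a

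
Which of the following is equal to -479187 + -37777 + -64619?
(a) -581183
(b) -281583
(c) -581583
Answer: c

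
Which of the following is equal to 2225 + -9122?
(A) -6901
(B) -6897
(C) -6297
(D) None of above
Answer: B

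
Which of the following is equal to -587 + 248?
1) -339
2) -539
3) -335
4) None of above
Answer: 1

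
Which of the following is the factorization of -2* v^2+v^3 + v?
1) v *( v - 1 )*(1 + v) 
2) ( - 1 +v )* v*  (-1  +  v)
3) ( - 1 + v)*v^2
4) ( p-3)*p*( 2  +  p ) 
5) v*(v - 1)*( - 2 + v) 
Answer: 2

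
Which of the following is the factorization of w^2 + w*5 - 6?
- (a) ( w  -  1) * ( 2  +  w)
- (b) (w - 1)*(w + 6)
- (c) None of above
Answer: b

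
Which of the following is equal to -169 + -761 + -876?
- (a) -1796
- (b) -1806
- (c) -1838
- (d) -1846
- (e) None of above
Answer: b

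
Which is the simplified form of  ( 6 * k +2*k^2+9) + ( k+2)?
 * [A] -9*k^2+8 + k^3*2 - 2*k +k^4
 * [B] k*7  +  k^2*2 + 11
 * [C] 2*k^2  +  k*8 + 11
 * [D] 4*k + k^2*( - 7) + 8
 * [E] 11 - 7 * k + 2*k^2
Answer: B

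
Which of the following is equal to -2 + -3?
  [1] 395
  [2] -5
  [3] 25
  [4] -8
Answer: 2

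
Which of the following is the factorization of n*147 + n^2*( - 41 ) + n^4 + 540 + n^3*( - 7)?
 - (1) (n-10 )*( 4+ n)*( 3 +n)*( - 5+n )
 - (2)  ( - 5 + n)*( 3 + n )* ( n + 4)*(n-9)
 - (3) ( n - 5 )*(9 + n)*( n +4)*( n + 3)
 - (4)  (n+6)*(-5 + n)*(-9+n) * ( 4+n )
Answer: 2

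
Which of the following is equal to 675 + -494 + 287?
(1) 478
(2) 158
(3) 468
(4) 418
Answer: 3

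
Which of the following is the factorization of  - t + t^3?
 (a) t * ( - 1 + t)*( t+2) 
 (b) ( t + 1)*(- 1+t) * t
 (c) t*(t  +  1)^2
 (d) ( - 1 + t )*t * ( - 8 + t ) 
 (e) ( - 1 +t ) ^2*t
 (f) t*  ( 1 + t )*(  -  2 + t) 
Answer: b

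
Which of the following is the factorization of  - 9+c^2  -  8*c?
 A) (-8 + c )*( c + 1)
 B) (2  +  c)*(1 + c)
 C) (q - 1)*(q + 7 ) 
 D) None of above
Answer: D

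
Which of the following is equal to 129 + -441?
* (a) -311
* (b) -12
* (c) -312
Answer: c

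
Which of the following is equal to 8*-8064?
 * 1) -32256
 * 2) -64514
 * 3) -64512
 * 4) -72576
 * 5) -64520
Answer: 3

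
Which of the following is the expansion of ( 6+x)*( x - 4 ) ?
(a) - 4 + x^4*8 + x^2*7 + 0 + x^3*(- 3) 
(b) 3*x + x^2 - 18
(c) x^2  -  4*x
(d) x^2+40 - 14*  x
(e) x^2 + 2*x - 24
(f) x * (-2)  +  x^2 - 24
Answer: e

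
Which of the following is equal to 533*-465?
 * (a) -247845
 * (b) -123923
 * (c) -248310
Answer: a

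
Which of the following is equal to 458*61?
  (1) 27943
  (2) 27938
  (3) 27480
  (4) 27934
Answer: 2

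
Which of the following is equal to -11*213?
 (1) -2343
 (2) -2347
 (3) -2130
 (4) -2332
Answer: 1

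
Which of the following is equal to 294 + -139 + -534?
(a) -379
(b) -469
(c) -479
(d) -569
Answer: a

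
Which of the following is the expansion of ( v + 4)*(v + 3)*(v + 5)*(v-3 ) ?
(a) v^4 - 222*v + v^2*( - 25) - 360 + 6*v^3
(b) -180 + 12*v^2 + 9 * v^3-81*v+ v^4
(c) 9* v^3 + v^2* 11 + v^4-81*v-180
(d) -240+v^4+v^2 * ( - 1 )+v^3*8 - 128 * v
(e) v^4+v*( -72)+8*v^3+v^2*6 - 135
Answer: c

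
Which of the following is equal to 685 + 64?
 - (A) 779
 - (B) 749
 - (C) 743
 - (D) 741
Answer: B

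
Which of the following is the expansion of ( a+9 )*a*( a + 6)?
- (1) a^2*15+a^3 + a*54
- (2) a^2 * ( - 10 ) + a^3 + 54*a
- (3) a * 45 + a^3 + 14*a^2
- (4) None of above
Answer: 1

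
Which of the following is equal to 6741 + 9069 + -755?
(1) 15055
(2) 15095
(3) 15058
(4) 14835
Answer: 1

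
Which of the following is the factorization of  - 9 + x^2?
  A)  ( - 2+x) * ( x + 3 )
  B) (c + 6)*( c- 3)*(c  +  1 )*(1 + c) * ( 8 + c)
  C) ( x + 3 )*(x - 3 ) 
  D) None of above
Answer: C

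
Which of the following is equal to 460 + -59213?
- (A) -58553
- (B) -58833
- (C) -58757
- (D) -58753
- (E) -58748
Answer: D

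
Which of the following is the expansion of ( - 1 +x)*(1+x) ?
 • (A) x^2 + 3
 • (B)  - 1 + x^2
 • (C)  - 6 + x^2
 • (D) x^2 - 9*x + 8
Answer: B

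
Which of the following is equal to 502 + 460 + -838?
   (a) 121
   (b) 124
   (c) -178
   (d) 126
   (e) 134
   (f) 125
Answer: b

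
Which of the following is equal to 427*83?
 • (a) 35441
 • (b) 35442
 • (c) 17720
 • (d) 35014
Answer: a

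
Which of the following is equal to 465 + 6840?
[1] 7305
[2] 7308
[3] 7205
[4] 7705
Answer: 1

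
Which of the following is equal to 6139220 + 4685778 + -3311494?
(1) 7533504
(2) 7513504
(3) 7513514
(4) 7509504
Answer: 2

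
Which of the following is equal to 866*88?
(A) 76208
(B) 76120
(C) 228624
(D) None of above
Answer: A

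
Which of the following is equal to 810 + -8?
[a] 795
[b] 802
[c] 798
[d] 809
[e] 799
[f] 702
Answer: b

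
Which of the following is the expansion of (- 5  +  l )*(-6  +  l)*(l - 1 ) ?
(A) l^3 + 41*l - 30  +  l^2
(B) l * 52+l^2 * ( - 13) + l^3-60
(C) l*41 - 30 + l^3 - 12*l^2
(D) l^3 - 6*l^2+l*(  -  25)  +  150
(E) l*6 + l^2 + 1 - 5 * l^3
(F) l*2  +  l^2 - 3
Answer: C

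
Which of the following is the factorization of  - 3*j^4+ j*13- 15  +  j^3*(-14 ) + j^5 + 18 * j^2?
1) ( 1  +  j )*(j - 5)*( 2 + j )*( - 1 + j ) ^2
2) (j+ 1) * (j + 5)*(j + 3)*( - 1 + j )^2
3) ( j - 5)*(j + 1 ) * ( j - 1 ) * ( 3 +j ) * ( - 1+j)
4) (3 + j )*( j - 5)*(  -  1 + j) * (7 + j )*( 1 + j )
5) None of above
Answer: 3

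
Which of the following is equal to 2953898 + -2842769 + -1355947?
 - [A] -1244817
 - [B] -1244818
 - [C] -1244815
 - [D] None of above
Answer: B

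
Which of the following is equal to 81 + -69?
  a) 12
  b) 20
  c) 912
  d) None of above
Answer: a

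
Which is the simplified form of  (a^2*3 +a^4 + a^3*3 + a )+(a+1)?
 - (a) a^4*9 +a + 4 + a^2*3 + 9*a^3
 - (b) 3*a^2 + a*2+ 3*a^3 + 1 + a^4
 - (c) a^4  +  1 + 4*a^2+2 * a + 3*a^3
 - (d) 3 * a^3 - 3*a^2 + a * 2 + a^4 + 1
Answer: b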